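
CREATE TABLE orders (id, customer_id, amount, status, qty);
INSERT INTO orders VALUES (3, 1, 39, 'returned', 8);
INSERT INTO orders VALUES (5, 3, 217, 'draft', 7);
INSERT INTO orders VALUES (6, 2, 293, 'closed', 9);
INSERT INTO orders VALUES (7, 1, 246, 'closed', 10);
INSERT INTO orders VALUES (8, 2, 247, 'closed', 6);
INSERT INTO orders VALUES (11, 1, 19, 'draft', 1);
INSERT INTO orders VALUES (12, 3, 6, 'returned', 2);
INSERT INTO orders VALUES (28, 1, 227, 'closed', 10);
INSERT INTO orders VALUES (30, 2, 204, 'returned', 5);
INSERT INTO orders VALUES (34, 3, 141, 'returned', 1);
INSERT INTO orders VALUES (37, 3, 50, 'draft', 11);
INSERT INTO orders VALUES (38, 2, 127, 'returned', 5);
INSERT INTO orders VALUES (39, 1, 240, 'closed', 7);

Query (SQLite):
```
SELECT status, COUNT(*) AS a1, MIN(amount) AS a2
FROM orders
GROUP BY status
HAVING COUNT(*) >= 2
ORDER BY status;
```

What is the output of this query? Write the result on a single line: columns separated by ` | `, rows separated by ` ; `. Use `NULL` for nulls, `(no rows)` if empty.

closed | 5 | 227 ; draft | 3 | 19 ; returned | 5 | 6

Group orders by status.
Per group compute: COUNT(*), MIN(amount).
HAVING: drop groups with fewer than 2 rows.
  closed: ids {6, 7, 8, 28, 39} → COUNT(*)=5, MIN(amount)=227
  draft: ids {5, 11, 37} → COUNT(*)=3, MIN(amount)=19
  returned: ids {3, 12, 30, 34, 38} → COUNT(*)=5, MIN(amount)=6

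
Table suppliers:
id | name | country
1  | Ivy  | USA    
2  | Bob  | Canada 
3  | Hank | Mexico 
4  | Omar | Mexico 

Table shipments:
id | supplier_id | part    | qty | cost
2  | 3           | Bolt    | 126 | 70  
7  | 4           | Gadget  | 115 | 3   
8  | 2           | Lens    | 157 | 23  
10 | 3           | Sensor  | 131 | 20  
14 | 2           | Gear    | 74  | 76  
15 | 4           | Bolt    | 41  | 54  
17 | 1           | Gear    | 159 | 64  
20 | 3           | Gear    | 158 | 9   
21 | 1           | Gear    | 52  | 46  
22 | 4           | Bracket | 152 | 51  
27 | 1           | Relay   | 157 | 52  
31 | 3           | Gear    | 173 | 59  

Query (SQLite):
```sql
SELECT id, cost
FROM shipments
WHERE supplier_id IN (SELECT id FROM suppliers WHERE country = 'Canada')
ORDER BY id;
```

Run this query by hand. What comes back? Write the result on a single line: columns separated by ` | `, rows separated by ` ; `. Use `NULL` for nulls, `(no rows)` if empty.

Inner query: suppliers.id where country = 'Canada'.
Outer: keep shipments rows whose supplier_id is in that set.
Inner query → {2}

8 | 23 ; 14 | 76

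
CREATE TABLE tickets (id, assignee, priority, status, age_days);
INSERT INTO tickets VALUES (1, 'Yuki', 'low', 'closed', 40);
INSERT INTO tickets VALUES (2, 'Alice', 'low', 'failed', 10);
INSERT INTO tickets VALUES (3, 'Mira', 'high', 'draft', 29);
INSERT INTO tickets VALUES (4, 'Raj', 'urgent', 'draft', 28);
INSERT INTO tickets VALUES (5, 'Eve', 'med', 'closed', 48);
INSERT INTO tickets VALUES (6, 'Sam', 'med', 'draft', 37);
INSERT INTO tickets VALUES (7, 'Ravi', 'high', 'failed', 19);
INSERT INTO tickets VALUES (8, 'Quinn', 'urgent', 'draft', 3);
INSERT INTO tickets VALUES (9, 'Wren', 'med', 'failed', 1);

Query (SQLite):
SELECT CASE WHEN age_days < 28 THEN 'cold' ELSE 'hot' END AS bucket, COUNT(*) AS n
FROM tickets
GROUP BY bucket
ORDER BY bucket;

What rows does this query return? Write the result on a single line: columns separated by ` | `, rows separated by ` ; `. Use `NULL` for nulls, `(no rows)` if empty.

cold | 4 ; hot | 5

Bucket rows by age_days < 28 → 'cold' else 'hot'; count each bucket.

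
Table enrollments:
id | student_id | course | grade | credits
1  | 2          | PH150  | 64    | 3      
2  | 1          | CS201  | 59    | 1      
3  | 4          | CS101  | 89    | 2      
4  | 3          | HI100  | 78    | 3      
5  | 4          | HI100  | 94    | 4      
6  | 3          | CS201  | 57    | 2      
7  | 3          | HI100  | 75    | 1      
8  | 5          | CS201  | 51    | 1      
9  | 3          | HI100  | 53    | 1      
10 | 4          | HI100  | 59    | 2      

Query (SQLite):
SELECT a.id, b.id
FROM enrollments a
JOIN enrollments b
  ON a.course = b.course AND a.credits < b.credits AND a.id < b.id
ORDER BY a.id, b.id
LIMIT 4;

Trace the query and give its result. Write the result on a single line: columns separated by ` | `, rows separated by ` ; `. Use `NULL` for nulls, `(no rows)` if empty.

2 | 6 ; 4 | 5 ; 7 | 10 ; 9 | 10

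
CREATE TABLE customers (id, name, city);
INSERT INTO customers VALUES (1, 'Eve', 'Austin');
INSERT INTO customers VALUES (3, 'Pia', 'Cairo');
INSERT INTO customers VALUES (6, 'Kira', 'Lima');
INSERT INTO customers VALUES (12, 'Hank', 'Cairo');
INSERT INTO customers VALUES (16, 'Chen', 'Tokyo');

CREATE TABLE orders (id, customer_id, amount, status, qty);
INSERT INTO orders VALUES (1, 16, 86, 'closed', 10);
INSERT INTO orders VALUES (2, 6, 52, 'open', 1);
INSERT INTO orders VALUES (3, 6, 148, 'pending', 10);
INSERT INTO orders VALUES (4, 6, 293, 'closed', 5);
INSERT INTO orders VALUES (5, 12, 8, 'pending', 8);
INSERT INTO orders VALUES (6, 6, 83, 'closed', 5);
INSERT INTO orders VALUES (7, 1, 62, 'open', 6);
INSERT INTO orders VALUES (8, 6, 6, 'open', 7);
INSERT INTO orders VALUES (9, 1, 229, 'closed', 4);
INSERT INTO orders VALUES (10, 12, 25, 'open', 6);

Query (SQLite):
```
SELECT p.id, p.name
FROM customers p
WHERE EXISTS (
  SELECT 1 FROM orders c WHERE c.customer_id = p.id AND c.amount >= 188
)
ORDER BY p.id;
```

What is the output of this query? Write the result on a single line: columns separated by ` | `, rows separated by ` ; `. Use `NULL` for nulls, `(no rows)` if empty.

For each customers row, check whether any orders with matching customer_id has amount >= 188.
Keep rows where that is true.

1 | Eve ; 6 | Kira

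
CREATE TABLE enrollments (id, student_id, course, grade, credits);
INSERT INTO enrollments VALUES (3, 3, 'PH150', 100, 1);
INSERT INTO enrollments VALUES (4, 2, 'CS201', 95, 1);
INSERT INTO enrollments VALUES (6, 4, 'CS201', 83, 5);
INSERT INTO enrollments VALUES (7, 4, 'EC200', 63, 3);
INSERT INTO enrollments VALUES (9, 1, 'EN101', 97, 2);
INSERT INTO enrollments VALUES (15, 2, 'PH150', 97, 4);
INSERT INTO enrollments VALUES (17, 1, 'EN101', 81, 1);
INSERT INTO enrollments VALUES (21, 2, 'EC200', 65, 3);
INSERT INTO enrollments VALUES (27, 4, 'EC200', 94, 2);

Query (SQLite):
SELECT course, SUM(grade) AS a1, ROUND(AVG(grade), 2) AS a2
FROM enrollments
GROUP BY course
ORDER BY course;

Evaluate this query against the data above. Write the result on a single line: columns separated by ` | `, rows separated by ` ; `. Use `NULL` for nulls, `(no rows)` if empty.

Group enrollments by course.
Per group compute: SUM(grade), ROUND(AVG(grade), 2).
  CS201: ids {4, 6} → SUM(grade)=178, ROUND(AVG(grade), 2)=89
  EC200: ids {7, 21, 27} → SUM(grade)=222, ROUND(AVG(grade), 2)=74
  EN101: ids {9, 17} → SUM(grade)=178, ROUND(AVG(grade), 2)=89
  PH150: ids {3, 15} → SUM(grade)=197, ROUND(AVG(grade), 2)=98.5

CS201 | 178 | 89 ; EC200 | 222 | 74 ; EN101 | 178 | 89 ; PH150 | 197 | 98.5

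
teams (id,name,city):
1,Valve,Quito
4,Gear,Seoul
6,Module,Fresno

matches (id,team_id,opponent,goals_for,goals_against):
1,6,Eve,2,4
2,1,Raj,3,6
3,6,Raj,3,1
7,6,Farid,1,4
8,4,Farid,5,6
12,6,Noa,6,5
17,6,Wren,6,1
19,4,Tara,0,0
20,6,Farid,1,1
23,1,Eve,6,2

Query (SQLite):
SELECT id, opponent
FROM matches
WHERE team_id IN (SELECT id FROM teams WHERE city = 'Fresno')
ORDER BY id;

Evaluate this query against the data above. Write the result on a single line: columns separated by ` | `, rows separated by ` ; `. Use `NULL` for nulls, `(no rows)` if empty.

Inner query: teams.id where city = 'Fresno'.
Outer: keep matches rows whose team_id is in that set.
Inner query → {6}

1 | Eve ; 3 | Raj ; 7 | Farid ; 12 | Noa ; 17 | Wren ; 20 | Farid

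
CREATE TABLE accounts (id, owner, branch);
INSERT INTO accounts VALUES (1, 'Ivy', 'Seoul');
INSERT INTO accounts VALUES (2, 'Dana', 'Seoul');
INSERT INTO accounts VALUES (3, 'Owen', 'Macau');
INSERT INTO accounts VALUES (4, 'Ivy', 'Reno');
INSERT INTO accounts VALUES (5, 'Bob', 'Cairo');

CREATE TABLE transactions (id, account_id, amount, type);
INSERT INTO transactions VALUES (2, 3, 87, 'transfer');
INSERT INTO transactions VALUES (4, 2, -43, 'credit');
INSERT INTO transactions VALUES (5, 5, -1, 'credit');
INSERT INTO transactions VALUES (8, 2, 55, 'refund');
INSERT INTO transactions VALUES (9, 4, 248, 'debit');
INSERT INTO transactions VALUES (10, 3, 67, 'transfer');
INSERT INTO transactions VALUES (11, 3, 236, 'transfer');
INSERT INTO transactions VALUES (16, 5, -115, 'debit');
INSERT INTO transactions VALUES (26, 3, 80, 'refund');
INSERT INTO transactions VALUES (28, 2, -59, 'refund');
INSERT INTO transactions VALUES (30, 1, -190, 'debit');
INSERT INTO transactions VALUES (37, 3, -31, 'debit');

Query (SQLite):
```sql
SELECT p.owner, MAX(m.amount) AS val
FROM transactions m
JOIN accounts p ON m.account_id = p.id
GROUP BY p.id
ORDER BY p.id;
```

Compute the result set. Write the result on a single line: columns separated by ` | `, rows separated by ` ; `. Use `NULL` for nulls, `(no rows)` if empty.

Join each transactions row to its accounts via account_id.
Group joined rows by accounts.id; compute MAX(m.amount) per group.
  1: ids {30} → MAX(m.amount)=-190
  2: ids {4, 8, 28} → MAX(m.amount)=55
  3: ids {2, 10, 11, 26, 37} → MAX(m.amount)=236
  4: ids {9} → MAX(m.amount)=248
  5: ids {5, 16} → MAX(m.amount)=-1

Ivy | -190 ; Dana | 55 ; Owen | 236 ; Ivy | 248 ; Bob | -1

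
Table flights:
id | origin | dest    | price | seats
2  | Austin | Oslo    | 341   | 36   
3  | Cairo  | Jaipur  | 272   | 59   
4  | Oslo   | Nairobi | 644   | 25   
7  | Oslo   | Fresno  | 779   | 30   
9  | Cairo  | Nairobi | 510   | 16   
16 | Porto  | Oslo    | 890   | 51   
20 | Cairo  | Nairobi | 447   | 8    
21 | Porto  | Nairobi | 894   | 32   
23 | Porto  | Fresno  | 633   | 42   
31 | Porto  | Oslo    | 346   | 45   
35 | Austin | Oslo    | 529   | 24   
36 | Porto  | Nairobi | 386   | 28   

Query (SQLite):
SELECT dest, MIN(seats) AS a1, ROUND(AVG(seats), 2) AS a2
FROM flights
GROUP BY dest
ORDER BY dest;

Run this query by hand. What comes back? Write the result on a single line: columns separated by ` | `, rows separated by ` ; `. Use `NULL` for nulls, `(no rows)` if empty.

Fresno | 30 | 36 ; Jaipur | 59 | 59 ; Nairobi | 8 | 21.8 ; Oslo | 24 | 39

Group flights by dest.
Per group compute: MIN(seats), ROUND(AVG(seats), 2).
  Fresno: ids {7, 23} → MIN(seats)=30, ROUND(AVG(seats), 2)=36
  Jaipur: ids {3} → MIN(seats)=59, ROUND(AVG(seats), 2)=59
  Nairobi: ids {4, 9, 20, 21, 36} → MIN(seats)=8, ROUND(AVG(seats), 2)=21.8
  Oslo: ids {2, 16, 31, 35} → MIN(seats)=24, ROUND(AVG(seats), 2)=39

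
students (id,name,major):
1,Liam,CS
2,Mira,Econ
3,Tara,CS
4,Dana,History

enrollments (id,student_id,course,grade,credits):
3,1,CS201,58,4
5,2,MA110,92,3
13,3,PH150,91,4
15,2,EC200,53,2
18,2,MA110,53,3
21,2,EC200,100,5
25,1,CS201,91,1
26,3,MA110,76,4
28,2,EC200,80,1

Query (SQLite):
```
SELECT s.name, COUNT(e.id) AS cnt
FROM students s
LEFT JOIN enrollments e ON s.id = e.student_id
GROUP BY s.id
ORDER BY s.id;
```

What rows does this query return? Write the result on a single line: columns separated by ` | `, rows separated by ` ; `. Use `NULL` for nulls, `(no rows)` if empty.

LEFT JOIN keeps every students row; unmatched ones get NULL for enrollments columns.
Group by students.id and compute COUNT(e.id). COUNT(col) of an all-NULL group is 0.
  1: ids {3, 25} → COUNT(e.id)=2
  2: ids {5, 15, 18, 21, 28} → COUNT(e.id)=5
  3: ids {13, 26} → COUNT(e.id)=2
  4: ids {—} → COUNT(e.id)=0

Liam | 2 ; Mira | 5 ; Tara | 2 ; Dana | 0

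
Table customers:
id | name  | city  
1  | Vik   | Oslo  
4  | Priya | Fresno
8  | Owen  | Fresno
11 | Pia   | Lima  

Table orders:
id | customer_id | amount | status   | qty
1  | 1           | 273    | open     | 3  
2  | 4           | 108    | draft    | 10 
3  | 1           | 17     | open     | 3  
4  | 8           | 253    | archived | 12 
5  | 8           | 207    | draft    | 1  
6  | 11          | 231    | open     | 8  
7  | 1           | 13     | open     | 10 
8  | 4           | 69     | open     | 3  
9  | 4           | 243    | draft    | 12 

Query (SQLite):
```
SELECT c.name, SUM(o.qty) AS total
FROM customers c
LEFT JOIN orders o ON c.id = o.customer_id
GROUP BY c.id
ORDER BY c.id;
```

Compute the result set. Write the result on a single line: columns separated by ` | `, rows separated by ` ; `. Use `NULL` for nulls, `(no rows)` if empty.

Vik | 16 ; Priya | 25 ; Owen | 13 ; Pia | 8

LEFT JOIN keeps every customers row; unmatched ones get NULL for orders columns.
Group by customers.id and compute SUM(o.qty). SUM over an all-NULL group is NULL.
  1: ids {1, 3, 7} → SUM(o.qty)=16
  4: ids {2, 8, 9} → SUM(o.qty)=25
  8: ids {4, 5} → SUM(o.qty)=13
  11: ids {6} → SUM(o.qty)=8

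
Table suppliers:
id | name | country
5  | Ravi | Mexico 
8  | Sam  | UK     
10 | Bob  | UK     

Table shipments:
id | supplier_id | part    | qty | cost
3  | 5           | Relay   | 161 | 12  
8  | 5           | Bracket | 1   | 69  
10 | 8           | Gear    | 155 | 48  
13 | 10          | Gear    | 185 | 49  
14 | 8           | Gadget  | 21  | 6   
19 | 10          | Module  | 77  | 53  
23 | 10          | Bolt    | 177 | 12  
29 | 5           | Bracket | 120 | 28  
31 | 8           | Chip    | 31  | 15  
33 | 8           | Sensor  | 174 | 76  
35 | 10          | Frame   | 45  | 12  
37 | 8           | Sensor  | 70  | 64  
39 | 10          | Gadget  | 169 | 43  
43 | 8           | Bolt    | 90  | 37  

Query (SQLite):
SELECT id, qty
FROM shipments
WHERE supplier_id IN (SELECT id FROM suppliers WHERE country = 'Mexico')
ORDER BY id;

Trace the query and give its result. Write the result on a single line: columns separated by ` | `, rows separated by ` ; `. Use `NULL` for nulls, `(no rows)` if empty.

3 | 161 ; 8 | 1 ; 29 | 120

Inner query: suppliers.id where country = 'Mexico'.
Outer: keep shipments rows whose supplier_id is in that set.
Inner query → {5}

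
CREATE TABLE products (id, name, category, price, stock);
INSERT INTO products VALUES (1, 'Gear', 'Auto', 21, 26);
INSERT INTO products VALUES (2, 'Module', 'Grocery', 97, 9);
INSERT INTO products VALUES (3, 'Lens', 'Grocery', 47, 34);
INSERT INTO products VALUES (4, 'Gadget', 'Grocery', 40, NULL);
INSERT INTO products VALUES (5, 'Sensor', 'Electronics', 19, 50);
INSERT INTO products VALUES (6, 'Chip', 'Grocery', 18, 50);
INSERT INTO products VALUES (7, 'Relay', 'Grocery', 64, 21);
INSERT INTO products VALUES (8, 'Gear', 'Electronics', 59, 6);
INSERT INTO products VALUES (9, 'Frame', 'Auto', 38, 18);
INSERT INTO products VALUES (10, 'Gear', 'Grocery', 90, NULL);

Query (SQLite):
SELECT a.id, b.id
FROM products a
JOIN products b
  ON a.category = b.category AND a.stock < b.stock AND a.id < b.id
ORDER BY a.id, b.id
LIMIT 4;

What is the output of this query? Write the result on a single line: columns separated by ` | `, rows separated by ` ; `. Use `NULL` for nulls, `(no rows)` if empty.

Pairs (a,b) with same category, a.stock < b.stock, a.id < b.id.
category groups: Auto:{1,9} Electronics:{5,8} Grocery:{2,3,4,6,7,10}
Ordered by (a.id, b.id); first 4.

2 | 3 ; 2 | 6 ; 2 | 7 ; 3 | 6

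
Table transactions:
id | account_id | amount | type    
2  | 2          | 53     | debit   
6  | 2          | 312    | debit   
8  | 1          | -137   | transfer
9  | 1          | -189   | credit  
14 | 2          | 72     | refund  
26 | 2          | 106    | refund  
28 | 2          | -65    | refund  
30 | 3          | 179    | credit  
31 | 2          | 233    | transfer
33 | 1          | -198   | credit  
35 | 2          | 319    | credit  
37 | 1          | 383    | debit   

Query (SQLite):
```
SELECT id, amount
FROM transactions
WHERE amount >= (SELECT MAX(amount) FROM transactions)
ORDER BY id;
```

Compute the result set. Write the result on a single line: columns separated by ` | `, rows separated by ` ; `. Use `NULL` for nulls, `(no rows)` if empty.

37 | 383

Scalar subquery: MAX(amount) over all transactions rows = 383.
Keep rows where amount >= that value.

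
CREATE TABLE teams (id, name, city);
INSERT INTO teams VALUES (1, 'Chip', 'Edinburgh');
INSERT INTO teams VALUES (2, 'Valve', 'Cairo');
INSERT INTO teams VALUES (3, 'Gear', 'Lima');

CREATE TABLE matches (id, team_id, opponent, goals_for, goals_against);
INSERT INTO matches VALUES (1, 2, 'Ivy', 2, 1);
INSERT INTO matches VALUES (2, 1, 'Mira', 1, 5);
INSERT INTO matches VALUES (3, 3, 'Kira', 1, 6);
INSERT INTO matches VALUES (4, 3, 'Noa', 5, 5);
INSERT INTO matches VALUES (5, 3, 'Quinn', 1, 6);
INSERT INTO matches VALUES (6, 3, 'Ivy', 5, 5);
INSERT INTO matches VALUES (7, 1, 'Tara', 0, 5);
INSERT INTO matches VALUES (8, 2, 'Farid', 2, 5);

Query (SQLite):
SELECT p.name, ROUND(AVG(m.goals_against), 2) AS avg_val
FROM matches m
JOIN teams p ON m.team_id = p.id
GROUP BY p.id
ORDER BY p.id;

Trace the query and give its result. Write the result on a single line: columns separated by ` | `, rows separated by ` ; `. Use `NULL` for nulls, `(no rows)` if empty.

Join each matches row to its teams via team_id.
Group joined rows by teams.id; compute ROUND(AVG(m.goals_against), 2) per group.
  1: ids {2, 7} → ROUND(AVG(m.goals_against), 2)=5
  2: ids {1, 8} → ROUND(AVG(m.goals_against), 2)=3
  3: ids {3, 4, 5, 6} → ROUND(AVG(m.goals_against), 2)=5.5

Chip | 5 ; Valve | 3 ; Gear | 5.5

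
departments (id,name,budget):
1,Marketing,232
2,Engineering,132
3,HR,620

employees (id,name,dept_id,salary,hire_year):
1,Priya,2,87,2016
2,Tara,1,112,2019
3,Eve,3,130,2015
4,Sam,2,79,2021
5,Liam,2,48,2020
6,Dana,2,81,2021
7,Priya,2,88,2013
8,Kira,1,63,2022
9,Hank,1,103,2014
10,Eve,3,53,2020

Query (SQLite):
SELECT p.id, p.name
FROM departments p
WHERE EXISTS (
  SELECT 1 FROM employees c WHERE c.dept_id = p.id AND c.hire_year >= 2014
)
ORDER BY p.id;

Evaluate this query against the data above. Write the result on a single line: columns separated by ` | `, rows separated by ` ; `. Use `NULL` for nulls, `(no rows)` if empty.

For each departments row, check whether any employees with matching dept_id has hire_year >= 2014.
Keep rows where that is true.

1 | Marketing ; 2 | Engineering ; 3 | HR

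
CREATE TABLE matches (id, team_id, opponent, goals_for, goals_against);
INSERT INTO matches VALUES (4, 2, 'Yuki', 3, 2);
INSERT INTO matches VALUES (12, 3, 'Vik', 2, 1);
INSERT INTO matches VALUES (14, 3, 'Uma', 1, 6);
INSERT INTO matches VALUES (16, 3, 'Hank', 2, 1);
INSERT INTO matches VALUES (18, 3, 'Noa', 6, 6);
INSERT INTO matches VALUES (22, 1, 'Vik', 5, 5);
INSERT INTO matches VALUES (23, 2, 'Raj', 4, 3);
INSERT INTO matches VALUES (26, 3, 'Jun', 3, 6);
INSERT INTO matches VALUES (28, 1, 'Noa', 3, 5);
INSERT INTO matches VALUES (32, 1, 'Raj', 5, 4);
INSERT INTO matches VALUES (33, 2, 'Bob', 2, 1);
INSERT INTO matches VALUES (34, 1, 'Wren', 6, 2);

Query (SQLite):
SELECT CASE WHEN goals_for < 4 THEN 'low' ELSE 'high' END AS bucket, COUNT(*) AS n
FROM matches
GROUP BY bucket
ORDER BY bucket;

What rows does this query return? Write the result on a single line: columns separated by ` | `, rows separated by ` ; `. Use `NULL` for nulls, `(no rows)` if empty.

high | 5 ; low | 7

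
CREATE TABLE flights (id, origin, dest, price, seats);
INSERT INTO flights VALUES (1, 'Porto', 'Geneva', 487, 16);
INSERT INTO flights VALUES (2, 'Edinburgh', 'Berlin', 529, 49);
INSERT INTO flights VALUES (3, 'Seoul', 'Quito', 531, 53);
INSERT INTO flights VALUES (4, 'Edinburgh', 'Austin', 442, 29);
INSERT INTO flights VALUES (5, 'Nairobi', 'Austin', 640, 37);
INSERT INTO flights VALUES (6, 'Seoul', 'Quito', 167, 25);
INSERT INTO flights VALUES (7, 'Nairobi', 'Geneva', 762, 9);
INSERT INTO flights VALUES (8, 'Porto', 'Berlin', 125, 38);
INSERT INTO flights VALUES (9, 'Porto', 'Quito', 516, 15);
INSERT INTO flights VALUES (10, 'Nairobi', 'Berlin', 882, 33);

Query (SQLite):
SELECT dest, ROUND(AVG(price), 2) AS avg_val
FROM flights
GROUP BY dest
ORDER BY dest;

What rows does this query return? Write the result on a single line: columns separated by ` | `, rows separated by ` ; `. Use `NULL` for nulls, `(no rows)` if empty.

Partition flights by dest; compute ROUND(AVG(price), 2) within each group.
  Austin: ids {4, 5} → ROUND(AVG(price), 2)=541
  Berlin: ids {2, 8, 10} → ROUND(AVG(price), 2)=512
  Geneva: ids {1, 7} → ROUND(AVG(price), 2)=624.5
  Quito: ids {3, 6, 9} → ROUND(AVG(price), 2)=404.67

Austin | 541 ; Berlin | 512 ; Geneva | 624.5 ; Quito | 404.67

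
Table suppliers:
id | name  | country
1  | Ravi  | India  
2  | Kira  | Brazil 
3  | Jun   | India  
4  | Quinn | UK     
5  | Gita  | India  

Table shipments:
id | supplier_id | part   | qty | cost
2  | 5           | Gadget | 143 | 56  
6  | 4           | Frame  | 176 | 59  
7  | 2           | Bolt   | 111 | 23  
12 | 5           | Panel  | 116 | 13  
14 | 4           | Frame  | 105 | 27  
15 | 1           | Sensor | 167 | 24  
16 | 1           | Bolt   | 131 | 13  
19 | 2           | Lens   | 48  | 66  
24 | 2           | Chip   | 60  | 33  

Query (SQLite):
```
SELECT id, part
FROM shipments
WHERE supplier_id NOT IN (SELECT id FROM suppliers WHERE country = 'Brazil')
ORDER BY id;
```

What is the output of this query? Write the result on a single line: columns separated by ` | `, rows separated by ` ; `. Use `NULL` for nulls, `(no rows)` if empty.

2 | Gadget ; 6 | Frame ; 12 | Panel ; 14 | Frame ; 15 | Sensor ; 16 | Bolt

Inner query: suppliers.id where country = 'Brazil'.
Outer: keep shipments rows whose supplier_id is not in that set.
Inner query → {2}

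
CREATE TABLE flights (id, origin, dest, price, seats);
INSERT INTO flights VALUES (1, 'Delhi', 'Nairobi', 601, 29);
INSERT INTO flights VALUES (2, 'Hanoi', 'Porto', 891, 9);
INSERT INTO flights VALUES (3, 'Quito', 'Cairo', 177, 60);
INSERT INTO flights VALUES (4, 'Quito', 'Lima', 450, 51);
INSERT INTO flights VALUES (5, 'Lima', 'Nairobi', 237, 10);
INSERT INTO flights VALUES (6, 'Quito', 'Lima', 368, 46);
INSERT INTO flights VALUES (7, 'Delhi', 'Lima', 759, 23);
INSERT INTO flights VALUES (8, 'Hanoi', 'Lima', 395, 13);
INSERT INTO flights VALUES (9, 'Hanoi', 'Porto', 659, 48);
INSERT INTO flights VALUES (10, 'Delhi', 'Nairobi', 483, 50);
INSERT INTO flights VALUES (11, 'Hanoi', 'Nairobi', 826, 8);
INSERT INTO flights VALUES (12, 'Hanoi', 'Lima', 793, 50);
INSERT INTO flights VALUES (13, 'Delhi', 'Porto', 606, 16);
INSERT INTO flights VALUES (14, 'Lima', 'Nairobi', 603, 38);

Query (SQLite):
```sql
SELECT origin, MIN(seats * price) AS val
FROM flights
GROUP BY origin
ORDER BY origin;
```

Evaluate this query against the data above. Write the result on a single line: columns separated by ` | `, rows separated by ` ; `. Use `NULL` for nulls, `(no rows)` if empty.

For each row compute seats * price.
Group by origin; take MIN of the expression per group.
  Delhi: ids {1, 7, 10, 13} → MIN(seats * price)=9696
  Hanoi: ids {2, 8, 9, 11, 12} → MIN(seats * price)=5135
  Lima: ids {5, 14} → MIN(seats * price)=2370
  Quito: ids {3, 4, 6} → MIN(seats * price)=10620

Delhi | 9696 ; Hanoi | 5135 ; Lima | 2370 ; Quito | 10620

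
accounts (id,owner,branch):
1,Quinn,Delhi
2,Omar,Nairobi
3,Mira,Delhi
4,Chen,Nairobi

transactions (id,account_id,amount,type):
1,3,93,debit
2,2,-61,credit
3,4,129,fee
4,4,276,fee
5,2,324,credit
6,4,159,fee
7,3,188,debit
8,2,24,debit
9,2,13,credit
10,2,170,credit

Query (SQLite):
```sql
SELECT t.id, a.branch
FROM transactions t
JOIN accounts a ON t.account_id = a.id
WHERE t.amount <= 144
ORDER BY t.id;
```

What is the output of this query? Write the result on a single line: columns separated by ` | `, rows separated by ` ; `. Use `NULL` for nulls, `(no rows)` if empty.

1 | Delhi ; 2 | Nairobi ; 3 | Nairobi ; 8 | Nairobi ; 9 | Nairobi

Each transactions row matches the accounts row where account_id = accounts.id.
Then keep rows with t.amount <= 144.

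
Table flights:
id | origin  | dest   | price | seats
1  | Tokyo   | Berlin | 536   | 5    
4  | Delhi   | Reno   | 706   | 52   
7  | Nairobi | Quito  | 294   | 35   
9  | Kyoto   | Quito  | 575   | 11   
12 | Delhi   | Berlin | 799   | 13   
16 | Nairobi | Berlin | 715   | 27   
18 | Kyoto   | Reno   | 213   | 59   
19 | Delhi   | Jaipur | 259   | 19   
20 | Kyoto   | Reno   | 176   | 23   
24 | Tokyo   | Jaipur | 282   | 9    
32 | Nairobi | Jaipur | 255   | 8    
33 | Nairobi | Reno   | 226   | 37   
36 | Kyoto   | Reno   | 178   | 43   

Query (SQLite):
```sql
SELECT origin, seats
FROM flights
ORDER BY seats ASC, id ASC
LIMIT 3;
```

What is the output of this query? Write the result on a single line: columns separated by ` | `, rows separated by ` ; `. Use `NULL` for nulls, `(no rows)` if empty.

Tokyo | 5 ; Nairobi | 8 ; Tokyo | 9

Sort by seats asc, tiebreak id asc: (5, id=1), (8, id=32), (9, id=24), (11, id=9), (13, id=12), (19, id=19) …. Take first 3.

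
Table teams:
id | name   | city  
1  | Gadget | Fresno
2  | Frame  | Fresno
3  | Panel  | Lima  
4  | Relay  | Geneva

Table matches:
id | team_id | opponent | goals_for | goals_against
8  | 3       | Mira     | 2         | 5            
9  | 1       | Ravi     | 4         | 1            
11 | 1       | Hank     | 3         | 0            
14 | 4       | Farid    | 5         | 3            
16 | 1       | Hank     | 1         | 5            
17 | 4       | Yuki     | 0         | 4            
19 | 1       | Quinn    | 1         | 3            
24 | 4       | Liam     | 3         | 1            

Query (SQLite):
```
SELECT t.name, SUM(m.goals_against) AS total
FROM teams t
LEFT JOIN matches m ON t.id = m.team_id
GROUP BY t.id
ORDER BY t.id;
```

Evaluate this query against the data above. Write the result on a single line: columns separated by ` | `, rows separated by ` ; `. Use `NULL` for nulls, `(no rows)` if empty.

Gadget | 9 ; Frame | NULL ; Panel | 5 ; Relay | 8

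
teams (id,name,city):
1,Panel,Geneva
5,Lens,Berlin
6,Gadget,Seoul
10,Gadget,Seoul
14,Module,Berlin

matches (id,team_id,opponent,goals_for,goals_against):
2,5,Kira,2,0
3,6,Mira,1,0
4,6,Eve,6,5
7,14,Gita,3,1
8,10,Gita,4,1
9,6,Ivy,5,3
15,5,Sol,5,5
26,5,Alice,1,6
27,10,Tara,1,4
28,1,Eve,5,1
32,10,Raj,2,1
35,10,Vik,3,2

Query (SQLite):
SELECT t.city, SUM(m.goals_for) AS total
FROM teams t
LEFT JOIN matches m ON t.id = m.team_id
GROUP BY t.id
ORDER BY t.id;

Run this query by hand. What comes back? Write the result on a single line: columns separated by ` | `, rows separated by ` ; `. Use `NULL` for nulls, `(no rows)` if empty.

Geneva | 5 ; Berlin | 8 ; Seoul | 12 ; Seoul | 10 ; Berlin | 3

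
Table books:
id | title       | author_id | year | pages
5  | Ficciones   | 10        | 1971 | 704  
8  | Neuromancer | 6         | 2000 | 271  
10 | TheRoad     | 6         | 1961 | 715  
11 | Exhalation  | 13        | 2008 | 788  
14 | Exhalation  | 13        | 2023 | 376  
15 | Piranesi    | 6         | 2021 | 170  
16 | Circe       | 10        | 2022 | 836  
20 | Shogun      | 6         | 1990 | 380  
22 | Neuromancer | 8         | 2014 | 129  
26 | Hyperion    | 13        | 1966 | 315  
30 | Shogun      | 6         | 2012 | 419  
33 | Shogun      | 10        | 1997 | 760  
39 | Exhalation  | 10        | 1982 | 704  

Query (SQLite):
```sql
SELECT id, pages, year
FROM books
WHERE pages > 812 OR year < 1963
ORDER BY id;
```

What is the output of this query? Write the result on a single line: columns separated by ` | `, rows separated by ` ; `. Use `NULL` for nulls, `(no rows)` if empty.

10 | 715 | 1961 ; 16 | 836 | 2022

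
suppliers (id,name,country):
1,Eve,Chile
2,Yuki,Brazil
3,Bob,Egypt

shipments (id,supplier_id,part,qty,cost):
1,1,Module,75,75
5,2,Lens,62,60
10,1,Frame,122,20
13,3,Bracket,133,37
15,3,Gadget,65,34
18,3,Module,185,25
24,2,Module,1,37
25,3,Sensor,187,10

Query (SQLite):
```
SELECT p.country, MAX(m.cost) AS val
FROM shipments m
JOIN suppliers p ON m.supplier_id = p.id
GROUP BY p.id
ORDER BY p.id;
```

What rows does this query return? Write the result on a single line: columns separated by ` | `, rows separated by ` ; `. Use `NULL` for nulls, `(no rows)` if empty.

Chile | 75 ; Brazil | 60 ; Egypt | 37

Join each shipments row to its suppliers via supplier_id.
Group joined rows by suppliers.id; compute MAX(m.cost) per group.
  1: ids {1, 10} → MAX(m.cost)=75
  2: ids {5, 24} → MAX(m.cost)=60
  3: ids {13, 15, 18, 25} → MAX(m.cost)=37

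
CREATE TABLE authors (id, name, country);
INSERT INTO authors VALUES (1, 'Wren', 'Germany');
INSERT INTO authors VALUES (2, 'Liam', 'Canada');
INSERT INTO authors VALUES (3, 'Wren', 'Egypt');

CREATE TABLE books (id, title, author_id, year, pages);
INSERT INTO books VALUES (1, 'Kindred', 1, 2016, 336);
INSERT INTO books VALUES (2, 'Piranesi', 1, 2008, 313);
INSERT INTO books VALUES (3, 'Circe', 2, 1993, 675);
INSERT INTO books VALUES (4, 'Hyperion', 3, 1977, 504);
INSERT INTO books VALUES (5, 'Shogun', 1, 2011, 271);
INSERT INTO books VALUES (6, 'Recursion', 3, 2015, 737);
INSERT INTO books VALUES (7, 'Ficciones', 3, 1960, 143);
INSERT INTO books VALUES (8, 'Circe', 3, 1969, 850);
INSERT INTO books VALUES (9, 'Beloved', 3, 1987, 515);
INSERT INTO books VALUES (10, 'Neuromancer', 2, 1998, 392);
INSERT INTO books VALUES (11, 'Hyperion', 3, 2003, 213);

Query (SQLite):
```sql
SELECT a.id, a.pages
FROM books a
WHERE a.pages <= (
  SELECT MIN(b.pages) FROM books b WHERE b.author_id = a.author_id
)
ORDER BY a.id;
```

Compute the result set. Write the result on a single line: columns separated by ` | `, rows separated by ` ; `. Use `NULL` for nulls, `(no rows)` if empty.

5 | 271 ; 7 | 143 ; 10 | 392

For each books row a, compute MIN(pages) over rows sharing a.author_id.
Keep row a if a.pages <= that per-group MIN.
  author_id=1: MIN(pages) = 271
  author_id=2: MIN(pages) = 392
  author_id=3: MIN(pages) = 143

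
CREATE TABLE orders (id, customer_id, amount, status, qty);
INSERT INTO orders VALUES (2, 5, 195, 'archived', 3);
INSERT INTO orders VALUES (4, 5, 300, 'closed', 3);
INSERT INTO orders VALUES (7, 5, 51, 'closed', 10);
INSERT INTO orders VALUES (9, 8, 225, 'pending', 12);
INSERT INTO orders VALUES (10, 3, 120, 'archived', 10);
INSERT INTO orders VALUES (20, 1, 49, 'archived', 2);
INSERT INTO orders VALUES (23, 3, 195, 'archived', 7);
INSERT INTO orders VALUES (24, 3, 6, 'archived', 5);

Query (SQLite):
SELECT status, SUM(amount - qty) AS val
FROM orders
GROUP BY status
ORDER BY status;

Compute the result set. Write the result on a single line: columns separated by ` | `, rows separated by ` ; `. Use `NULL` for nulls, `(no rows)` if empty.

archived | 538 ; closed | 338 ; pending | 213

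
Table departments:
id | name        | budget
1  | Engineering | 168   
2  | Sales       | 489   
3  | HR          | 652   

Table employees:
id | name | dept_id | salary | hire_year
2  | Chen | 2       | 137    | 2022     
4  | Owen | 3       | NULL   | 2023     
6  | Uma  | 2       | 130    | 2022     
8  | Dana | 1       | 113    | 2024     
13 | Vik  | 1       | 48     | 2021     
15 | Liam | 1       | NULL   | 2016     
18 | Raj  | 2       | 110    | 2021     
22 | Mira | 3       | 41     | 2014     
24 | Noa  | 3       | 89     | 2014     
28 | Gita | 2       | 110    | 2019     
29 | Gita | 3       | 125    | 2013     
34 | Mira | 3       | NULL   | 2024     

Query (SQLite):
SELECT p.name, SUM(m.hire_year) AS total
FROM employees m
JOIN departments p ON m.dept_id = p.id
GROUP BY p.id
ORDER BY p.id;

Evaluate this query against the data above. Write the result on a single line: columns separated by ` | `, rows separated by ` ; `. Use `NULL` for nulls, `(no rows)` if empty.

Engineering | 6061 ; Sales | 8084 ; HR | 10088

Join each employees row to its departments via dept_id.
Group joined rows by departments.id; compute SUM(m.hire_year) per group.
  1: ids {8, 13, 15} → SUM(m.hire_year)=6061
  2: ids {2, 6, 18, 28} → SUM(m.hire_year)=8084
  3: ids {4, 22, 24, 29, 34} → SUM(m.hire_year)=10088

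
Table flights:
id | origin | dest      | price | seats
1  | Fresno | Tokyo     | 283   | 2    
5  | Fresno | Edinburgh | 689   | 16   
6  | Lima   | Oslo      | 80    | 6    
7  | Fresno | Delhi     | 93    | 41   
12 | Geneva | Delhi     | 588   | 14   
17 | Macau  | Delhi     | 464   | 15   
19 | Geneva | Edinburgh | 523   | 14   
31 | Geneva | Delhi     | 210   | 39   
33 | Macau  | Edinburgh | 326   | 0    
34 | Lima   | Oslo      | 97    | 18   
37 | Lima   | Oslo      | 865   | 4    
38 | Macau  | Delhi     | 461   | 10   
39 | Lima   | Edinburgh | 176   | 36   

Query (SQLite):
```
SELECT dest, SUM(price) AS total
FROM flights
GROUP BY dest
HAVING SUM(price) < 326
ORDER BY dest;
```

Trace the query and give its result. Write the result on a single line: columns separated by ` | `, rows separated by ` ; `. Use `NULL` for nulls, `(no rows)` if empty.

Tokyo | 283

Partition flights by dest; compute SUM(price) within each group.
HAVING: keep groups where SUM(price) < 326.
  Delhi: ids {7, 12, 17, 31, 38} → SUM(price)=1816
  Edinburgh: ids {5, 19, 33, 39} → SUM(price)=1714
  Oslo: ids {6, 34, 37} → SUM(price)=1042
  Tokyo: ids {1} → SUM(price)=283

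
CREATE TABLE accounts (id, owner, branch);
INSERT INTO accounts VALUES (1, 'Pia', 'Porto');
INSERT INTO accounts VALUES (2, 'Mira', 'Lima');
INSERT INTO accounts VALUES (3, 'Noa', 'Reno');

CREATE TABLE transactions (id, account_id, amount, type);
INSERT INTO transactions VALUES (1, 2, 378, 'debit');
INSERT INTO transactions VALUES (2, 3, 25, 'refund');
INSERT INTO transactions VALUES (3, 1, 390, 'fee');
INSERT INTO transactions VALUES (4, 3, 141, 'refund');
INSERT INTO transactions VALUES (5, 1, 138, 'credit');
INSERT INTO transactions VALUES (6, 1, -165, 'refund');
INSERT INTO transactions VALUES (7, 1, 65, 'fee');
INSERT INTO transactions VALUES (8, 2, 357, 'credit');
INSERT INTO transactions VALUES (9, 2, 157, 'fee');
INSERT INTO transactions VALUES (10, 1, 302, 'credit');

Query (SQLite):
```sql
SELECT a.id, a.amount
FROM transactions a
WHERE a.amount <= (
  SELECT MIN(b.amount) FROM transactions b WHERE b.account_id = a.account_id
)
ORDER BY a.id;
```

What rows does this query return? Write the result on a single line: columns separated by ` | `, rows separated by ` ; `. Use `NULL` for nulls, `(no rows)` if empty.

2 | 25 ; 6 | -165 ; 9 | 157

For each transactions row a, compute MIN(amount) over rows sharing a.account_id.
Keep row a if a.amount <= that per-group MIN.
  account_id=1: MIN(amount) = -165
  account_id=2: MIN(amount) = 157
  account_id=3: MIN(amount) = 25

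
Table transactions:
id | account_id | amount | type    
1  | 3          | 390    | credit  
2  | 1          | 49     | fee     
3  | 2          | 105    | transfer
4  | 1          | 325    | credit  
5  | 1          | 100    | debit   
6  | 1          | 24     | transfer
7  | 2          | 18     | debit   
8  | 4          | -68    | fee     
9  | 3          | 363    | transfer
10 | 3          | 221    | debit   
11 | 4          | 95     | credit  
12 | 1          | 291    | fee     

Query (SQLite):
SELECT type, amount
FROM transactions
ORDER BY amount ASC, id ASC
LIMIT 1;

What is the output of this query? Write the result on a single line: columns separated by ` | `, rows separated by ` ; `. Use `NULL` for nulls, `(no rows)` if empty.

fee | -68

Sort by amount asc, tiebreak id asc: (-68, id=8), (18, id=7), (24, id=6), (49, id=2) …. Take first 1.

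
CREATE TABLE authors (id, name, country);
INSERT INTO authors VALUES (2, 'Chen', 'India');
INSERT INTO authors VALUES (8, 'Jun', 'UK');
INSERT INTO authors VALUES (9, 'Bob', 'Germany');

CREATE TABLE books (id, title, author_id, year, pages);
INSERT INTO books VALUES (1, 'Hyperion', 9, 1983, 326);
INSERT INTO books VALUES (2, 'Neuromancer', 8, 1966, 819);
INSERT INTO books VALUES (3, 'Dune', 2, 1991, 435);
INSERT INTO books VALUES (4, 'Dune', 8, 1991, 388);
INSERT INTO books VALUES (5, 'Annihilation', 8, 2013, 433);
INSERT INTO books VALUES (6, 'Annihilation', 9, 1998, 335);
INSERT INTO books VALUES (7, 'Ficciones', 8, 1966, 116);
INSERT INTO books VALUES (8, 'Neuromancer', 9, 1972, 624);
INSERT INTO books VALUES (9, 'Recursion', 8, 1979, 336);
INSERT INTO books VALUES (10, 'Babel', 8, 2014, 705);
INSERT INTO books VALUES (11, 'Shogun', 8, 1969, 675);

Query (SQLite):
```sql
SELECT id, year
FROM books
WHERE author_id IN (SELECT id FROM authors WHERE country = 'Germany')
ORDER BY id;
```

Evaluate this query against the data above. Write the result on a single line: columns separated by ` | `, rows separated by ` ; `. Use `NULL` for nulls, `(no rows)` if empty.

1 | 1983 ; 6 | 1998 ; 8 | 1972

Inner query: authors.id where country = 'Germany'.
Outer: keep books rows whose author_id is in that set.
Inner query → {9}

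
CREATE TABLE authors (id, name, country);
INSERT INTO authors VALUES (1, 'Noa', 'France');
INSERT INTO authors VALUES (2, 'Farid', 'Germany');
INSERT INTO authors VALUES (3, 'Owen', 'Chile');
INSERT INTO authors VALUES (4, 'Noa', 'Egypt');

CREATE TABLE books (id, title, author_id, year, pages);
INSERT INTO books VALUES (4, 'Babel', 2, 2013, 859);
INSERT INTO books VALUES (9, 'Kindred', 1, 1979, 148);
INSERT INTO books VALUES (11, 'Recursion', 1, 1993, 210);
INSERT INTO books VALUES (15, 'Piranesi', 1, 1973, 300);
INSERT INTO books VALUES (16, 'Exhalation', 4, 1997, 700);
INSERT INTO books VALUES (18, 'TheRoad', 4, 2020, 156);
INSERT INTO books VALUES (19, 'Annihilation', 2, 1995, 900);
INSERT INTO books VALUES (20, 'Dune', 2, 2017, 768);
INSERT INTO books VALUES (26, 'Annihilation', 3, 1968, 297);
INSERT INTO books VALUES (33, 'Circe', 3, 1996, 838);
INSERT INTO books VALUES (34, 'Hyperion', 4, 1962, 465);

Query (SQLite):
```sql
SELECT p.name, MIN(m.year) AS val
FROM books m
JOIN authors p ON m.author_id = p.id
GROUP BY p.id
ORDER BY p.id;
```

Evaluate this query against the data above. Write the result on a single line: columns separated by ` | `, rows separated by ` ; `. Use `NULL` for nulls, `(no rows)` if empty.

Noa | 1973 ; Farid | 1995 ; Owen | 1968 ; Noa | 1962

Join each books row to its authors via author_id.
Group joined rows by authors.id; compute MIN(m.year) per group.
  1: ids {9, 11, 15} → MIN(m.year)=1973
  2: ids {4, 19, 20} → MIN(m.year)=1995
  3: ids {26, 33} → MIN(m.year)=1968
  4: ids {16, 18, 34} → MIN(m.year)=1962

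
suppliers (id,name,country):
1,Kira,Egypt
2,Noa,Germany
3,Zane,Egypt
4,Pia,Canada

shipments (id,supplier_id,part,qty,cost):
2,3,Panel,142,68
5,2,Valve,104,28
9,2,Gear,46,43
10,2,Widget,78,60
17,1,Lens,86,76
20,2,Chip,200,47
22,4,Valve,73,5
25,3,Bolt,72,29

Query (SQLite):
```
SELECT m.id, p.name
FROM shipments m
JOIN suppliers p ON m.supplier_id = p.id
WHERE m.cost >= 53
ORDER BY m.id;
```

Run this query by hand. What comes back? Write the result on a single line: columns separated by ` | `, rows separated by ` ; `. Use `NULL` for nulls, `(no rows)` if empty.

Each shipments row matches the suppliers row where supplier_id = suppliers.id.
Then keep rows with m.cost >= 53.

2 | Zane ; 10 | Noa ; 17 | Kira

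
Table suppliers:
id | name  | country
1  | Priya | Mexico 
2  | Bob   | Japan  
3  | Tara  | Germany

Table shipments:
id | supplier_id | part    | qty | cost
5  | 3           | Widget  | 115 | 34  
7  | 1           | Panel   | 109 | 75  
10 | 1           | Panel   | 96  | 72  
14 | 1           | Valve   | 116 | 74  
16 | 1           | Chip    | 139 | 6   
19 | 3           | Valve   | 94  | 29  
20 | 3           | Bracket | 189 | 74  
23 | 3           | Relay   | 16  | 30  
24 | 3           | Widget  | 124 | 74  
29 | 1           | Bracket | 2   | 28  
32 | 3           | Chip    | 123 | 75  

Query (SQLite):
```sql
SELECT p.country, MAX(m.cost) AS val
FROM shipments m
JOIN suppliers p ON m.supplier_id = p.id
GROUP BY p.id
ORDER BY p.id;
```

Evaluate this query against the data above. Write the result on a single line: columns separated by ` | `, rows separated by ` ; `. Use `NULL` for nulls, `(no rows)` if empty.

Mexico | 75 ; Germany | 75

Join each shipments row to its suppliers via supplier_id.
Group joined rows by suppliers.id; compute MAX(m.cost) per group.
  1: ids {7, 10, 14, 16, 29} → MAX(m.cost)=75
  3: ids {5, 19, 20, 23, 24, 32} → MAX(m.cost)=75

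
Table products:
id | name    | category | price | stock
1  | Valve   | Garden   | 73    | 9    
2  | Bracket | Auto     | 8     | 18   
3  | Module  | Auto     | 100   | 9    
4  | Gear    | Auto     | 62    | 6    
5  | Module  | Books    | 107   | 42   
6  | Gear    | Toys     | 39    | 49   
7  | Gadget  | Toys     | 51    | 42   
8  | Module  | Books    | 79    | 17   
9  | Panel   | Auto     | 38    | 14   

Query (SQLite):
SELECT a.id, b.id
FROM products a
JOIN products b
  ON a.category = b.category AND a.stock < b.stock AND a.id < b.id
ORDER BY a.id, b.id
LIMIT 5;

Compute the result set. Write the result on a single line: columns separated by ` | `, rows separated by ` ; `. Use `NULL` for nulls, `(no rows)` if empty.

Pairs (a,b) with same category, a.stock < b.stock, a.id < b.id.
category groups: Auto:{2,3,4,9} Books:{5,8} Garden:{1} Toys:{6,7}
Ordered by (a.id, b.id); first 5.

3 | 9 ; 4 | 9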